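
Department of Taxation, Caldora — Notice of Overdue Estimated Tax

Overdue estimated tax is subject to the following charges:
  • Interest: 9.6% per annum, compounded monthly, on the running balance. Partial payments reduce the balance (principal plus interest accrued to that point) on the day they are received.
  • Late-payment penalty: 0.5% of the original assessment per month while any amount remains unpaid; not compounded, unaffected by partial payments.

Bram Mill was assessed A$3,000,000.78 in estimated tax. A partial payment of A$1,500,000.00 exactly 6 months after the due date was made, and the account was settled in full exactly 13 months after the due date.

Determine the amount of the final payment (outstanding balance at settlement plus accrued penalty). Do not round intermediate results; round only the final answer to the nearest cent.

A$1,936,382.03

Monthly rate = 9.6% ÷ 12 = 0.8%
Balance at month 6: A$3,000,000.7800 × (1 + 0.008)^6 = A$3,146,911.7231…
After A$1,500,000.00 payment: A$3,146,911.7231… − A$1,500,000.00 = A$1,646,911.7231…
Balance at month 13: A$1,646,911.7231… × (1 + 0.008)^7 = A$1,741,381.9789…
Penalty: 13 × 0.5% × A$3,000,000.78 = A$195,000.05…
Final settlement = outstanding balance + penalty = A$1,741,381.9789… + A$195,000.05… = A$1,936,382.03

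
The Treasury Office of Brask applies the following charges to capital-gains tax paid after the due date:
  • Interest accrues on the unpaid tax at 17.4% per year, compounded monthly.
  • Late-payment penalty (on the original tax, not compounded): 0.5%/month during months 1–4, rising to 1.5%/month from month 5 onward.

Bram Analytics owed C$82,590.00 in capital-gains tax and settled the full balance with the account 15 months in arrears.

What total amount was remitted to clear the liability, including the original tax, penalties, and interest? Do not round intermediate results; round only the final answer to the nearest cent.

C$117,775.46

Penalty, months 1–4: 4 × 0.5% × C$82,590.00 = C$1,651.80
Penalty, months 5–15: 11 × 1.5% × C$82,590.00 = C$13,627.35
Interest (17.4%/yr ÷ 12 = 1.45%/month): C$82,590.00 × ((1 + 0.0145)^15 − 1) = C$19,906.3115…
Total = C$82,590.00 + C$15,279.1500 + C$19,906.3115… = C$117,775.46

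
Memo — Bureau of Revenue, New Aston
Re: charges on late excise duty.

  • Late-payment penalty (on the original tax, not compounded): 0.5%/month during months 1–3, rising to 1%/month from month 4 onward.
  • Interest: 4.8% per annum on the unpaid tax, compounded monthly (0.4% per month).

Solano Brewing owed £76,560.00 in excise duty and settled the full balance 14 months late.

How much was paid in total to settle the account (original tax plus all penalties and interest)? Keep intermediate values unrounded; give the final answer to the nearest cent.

Penalty, months 1–3: 3 × 0.5% × £76,560.00 = £1,148.40
Penalty, months 4–14: 11 × 1% × £76,560.00 = £8,421.60
Interest: £76,560.00 × ((1 + 0.004)^14 − 1) = £76,560.00 × 0.0574796… = £4,400.6347…
Total = £76,560.00 + £9,570.0000 + £4,400.6347… = £90,530.63

£90,530.63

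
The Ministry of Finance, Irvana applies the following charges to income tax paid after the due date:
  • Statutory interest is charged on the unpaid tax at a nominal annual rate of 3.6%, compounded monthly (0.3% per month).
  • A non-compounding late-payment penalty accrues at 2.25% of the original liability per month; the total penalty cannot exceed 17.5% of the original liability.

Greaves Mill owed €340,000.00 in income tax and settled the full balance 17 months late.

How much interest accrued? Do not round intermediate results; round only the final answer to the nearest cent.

Interest: €340,000.00 × ((1 + 0.003)^17 − 1) = €340,000.00 × 0.0522426… = €17,762.4685…

€17,762.47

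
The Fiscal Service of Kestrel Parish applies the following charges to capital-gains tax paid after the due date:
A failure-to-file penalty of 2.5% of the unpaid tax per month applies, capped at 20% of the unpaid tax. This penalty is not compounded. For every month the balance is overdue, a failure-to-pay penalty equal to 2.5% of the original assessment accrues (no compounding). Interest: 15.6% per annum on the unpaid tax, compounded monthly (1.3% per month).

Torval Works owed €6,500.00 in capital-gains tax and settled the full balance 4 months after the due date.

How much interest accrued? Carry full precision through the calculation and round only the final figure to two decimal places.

Interest: €6,500.00 × ((1 + 0.013)^4 − 1) = €6,500.00 × 0.0530228… = €344.6483…

€344.65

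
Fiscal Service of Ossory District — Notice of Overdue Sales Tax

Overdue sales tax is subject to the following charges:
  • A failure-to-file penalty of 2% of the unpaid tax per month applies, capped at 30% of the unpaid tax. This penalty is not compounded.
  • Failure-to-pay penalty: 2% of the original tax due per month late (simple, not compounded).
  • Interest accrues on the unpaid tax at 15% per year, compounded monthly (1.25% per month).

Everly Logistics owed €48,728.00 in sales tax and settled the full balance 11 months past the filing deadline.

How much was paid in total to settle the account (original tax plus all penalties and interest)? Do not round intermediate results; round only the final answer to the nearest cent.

Failure-to-file: 11 × 2% × €48,728.00 = €10,720.16 (under the 30% cap)
Failure-to-pay penalty = 2% × €48,728.00 × 11 mo = €10,720.16
Interest: €48,728.00 × ((1 + 0.0125)^11 − 1) = €48,728.00 × 0.1464242… = €7,134.9592…
Total = €48,728.00 + €21,440.3200 + €7,134.9592… = €77,303.28

€77,303.28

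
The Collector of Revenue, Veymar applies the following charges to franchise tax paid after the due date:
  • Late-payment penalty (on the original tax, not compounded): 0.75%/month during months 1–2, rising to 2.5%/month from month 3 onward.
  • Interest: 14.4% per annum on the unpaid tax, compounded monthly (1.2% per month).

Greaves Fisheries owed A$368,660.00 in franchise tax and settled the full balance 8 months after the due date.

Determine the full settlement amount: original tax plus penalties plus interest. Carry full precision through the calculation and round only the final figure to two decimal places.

A$466,402.91

Penalty, months 1–2: 2 × 0.75% × A$368,660.00 = A$5,529.90
Penalty, months 3–8: 6 × 2.5% × A$368,660.00 = A$55,299.00
Interest: A$368,660.00 × ((1 + 0.012)^8 − 1) = A$368,660.00 × 0.1001302… = A$36,914.0119…
Total = A$368,660.00 + A$60,828.9000 + A$36,914.0119… = A$466,402.91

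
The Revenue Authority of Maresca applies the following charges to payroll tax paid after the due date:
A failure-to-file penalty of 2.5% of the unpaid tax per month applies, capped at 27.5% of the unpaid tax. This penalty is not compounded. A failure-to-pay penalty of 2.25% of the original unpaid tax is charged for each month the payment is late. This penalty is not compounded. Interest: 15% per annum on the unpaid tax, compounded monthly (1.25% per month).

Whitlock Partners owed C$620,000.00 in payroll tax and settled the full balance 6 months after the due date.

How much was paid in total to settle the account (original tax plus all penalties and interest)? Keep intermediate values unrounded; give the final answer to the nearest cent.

C$844,677.57

Failure-to-file: 6 × 2.5% × C$620,000.00 = C$93,000.00 (under the 27.5% cap)
Failure-to-pay penalty = 2.25% × C$620,000.00 × 6 mo = C$83,700.00
Interest: C$620,000.00 × ((1 + 0.0125)^6 − 1) = C$620,000.00 × 0.0773832… = C$47,977.5719…
Total = C$620,000.00 + C$176,700.0000 + C$47,977.5719… = C$844,677.57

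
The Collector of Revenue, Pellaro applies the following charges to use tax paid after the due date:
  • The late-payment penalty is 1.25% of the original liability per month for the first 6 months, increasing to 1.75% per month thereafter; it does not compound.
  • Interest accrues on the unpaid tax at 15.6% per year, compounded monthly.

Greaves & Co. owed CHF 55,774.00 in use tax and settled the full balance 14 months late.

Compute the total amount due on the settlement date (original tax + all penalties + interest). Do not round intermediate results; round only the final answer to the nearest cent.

Penalty, months 1–6: 6 × 1.25% × CHF 55,774.00 = CHF 4,183.05
Penalty, months 7–14: 8 × 1.75% × CHF 55,774.00 = CHF 7,808.36
Interest (15.6%/yr ÷ 12 = 1.3%/month): CHF 55,774.00 × ((1 + 0.013)^14 − 1) = CHF 11,054.8561…
Total = CHF 55,774.00 + CHF 11,991.4100 + CHF 11,054.8561… = CHF 78,820.27

CHF 78,820.27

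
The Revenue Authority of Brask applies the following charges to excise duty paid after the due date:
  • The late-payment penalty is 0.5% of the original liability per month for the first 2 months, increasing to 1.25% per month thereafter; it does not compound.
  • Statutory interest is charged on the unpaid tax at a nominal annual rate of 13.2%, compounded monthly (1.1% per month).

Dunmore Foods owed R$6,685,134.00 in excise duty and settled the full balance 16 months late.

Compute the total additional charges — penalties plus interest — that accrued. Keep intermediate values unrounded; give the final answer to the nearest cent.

R$2,515,567.29

Penalty, months 1–2: 2 × 0.5% × R$6,685,134.00 = R$66,851.34
Penalty, months 3–16: 14 × 1.25% × R$6,685,134.00 = R$1,169,898.45
Interest: R$6,685,134.00 × ((1 + 0.011)^16 − 1) = R$6,685,134.00 × 0.1912927… = R$1,278,817.4965…
Penalties + interest = R$1,236,749.7900 + R$1,278,817.4965… = R$2,515,567.29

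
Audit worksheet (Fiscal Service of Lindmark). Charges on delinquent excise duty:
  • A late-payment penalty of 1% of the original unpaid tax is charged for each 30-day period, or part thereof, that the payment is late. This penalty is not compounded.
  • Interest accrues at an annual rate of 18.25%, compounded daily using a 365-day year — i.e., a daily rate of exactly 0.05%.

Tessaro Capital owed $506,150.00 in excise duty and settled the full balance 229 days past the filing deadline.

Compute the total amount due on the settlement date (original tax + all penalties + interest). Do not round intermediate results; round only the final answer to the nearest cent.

Penalty periods: ⌈229/30⌉ = 8; penalty = 8 × 1% × $506,150.00 = $40,492.00
Interest: $506,150.00 × ((1 + 0.0005)^229 − 1) = $506,150.00 × 0.12128055… = $61,386.1527…
Total = $506,150.00 + $40,492.0000 + $61,386.1527… = $608,028.15

$608,028.15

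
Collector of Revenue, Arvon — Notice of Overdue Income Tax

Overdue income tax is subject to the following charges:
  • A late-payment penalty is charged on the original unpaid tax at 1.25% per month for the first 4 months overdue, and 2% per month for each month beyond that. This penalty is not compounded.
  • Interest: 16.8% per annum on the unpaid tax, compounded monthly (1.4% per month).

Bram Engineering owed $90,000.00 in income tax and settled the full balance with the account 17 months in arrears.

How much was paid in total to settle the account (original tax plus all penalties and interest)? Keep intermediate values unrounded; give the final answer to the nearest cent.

Penalty, months 1–4: 4 × 1.25% × $90,000.00 = $4,500.00
Penalty, months 5–17: 13 × 2% × $90,000.00 = $23,400.00
Interest: $90,000.00 × ((1 + 0.014)^17 − 1) = $90,000.00 × 0.2666168… = $23,995.5096…
Total = $90,000.00 + $27,900.0000 + $23,995.5096… = $141,895.51

$141,895.51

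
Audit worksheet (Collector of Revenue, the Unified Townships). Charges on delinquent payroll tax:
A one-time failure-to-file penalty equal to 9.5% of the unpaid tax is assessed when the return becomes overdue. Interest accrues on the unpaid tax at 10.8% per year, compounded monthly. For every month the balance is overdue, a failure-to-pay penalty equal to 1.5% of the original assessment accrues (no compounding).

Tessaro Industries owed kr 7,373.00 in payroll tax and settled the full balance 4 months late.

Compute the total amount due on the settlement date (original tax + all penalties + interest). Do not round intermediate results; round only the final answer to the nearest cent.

kr 8,784.85

Failure-to-file penalty: 9.5% × kr 7,373.00 = kr 700.44…
Failure-to-pay penalty: 4 × 1.5% × kr 7,373.00 = kr 442.38
Interest (10.8%/yr ÷ 12 = 0.9%/month): kr 7,373.00 × ((1 + 0.009)^4 − 1) = kr 269.0328…
Total = kr 7,373.00 + kr 1,142.8150 + kr 269.0328… = kr 8,784.85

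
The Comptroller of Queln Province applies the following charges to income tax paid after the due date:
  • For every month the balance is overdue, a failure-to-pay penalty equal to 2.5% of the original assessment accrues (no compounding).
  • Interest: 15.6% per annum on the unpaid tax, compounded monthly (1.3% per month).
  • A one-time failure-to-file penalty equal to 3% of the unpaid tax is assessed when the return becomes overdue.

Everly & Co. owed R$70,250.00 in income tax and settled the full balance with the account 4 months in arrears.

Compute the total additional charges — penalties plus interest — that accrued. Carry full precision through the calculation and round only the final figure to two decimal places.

Failure-to-file penalty: 3% × R$70,250.00 = R$2,107.50
Failure-to-pay penalty = 2.5% × R$70,250.00 × 4 mo = R$7,025.00
Interest: R$70,250.00 × ((1 + 0.013)^4 − 1) = R$70,250.00 × 0.0530228… = R$3,724.8529…
Penalties + interest = R$9,132.5000 + R$3,724.8529… = R$12,857.35

R$12,857.35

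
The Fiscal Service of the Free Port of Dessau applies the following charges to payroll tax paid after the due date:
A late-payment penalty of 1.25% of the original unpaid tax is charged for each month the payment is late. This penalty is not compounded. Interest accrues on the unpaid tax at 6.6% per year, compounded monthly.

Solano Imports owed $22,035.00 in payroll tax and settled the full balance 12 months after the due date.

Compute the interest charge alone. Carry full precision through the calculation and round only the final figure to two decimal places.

$1,499.12

Interest (6.6%/yr ÷ 12 = 0.55%/month): $22,035.00 × ((1 + 0.0055)^12 − 1) = $1,499.1195…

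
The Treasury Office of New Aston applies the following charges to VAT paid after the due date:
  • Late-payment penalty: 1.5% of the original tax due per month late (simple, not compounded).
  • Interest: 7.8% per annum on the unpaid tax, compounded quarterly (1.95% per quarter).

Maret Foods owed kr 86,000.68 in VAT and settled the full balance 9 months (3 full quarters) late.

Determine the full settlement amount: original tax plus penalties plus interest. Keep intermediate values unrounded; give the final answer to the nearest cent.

Late-payment penalty = 1.5% × kr 86,000.68 × 9 mo = kr 11,610.09…
Interest: kr 86,000.68 × ((1 + 0.0195)^3 − 1) = kr 86,000.68 × 0.0596482… = kr 5,129.7827…
Total = kr 86,000.68 + kr 11,610.0918 + kr 5,129.7827… = kr 102,740.55

kr 102,740.55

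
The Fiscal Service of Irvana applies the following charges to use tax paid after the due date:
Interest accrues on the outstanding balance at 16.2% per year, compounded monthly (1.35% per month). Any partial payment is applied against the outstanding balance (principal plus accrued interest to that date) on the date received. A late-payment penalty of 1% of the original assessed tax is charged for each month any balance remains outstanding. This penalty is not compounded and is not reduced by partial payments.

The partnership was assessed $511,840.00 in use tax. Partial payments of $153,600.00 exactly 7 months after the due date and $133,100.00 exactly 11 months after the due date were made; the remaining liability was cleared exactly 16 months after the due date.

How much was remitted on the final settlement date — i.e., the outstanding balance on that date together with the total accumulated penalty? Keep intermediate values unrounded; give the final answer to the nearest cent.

Balance at month 7: $511,840.0000 × (1 + 0.0135)^7 = $562,212.4957…
After $153,600.00 payment: $562,212.4957… − $153,600.00 = $408,612.4957…
Balance at month 11: $408,612.4957… × (1 + 0.0135)^4 = $431,128.4231…
After $133,100.00 payment: $431,128.4231… − $133,100.00 = $298,028.4231…
Balance at month 16: $298,028.4231… × (1 + 0.0135)^5 = $318,695.8807…
Penalty: 16 × 1% × $511,840.00 = $81,894.40
Final settlement = outstanding balance + penalty = $318,695.8807… + $81,894.40 = $400,590.28

$400,590.28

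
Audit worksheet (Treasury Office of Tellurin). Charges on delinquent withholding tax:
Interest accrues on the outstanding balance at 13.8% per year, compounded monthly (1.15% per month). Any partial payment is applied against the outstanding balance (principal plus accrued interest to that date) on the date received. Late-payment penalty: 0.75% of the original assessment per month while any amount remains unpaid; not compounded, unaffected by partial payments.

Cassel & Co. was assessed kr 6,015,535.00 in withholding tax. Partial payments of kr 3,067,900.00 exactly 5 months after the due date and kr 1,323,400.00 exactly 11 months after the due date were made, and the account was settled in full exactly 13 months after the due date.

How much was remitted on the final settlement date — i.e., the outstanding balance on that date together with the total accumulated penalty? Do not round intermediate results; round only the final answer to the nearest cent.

kr 2,850,333.25

Balance at month 5: kr 6,015,535.0000 × (1 + 0.0115)^5 = kr 6,369,475.8236…
After kr 3,067,900.00 payment: kr 6,369,475.8236… − kr 3,067,900.00 = kr 3,301,575.8236…
Balance at month 11: kr 3,301,575.8236… × (1 + 0.0115)^6 = kr 3,536,035.3523…
After kr 1,323,400.00 payment: kr 3,536,035.3523… − kr 1,323,400.00 = kr 2,212,635.3523…
Balance at month 13: kr 2,212,635.3523… × (1 + 0.0115)^2 = kr 2,263,818.5864…
Penalty: 13 × 0.75% × kr 6,015,535.00 = kr 586,514.66…
Final settlement = outstanding balance + penalty = kr 2,263,818.5864… + kr 586,514.66… = kr 2,850,333.25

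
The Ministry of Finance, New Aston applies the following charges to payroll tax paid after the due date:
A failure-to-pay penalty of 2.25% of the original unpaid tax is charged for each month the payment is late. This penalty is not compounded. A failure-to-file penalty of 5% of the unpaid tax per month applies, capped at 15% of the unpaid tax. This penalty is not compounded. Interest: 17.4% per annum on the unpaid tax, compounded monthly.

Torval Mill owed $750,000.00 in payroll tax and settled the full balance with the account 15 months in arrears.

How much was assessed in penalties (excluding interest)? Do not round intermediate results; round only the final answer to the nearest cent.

$365,625.00

Failure-to-file: 15 × 5% × $750,000.00 = $562,500.00, capped at 15% × $750,000.00 = $112,500.00
Failure-to-pay penalty = 2.25% × $750,000.00 × 15 mo = $253,125.00
Total penalty = $112,500.00 + $253,125.00 = $365,625.00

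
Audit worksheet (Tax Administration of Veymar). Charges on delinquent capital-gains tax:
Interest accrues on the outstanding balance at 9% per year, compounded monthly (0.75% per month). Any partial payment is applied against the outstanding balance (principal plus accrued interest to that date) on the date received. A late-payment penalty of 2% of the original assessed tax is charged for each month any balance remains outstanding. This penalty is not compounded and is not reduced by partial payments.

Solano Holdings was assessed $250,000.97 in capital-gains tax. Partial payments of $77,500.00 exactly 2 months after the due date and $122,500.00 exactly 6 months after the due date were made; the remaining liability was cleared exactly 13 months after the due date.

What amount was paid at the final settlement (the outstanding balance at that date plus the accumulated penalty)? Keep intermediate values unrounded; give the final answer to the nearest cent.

Balance at month 2: $250,000.9700 × (1 + 0.0075)^2 = $253,765.0471…
After $77,500.00 payment: $253,765.0471… − $77,500.00 = $176,265.0471…
Balance at month 6: $176,265.0471… × (1 + 0.0075)^4 = $181,612.7860…
After $122,500.00 payment: $181,612.7860… − $122,500.00 = $59,112.7860…
Balance at month 13: $59,112.7860… × (1 + 0.0075)^7 = $62,286.9136…
Penalty: 13 × 2% × $250,000.97 = $65,000.25…
Final settlement = outstanding balance + penalty = $62,286.9136… + $65,000.25… = $127,287.17

$127,287.17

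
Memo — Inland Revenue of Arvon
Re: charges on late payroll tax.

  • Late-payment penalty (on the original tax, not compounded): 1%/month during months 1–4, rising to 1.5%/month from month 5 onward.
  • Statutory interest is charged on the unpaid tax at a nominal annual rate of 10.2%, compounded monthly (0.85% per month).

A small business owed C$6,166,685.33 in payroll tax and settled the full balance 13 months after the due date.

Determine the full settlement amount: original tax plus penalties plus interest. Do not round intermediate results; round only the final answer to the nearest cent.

C$7,963,132.83

Penalty, months 1–4: 4 × 1% × C$6,166,685.33 = C$246,667.41…
Penalty, months 5–13: 9 × 1.5% × C$6,166,685.33 = C$832,502.52…
Interest: C$6,166,685.33 × ((1 + 0.0085)^13 − 1) = C$6,166,685.33 × 0.1163149… = C$717,277.5716…
Total = C$6,166,685.33 + C$1,079,169.9328… + C$717,277.5716… = C$7,963,132.83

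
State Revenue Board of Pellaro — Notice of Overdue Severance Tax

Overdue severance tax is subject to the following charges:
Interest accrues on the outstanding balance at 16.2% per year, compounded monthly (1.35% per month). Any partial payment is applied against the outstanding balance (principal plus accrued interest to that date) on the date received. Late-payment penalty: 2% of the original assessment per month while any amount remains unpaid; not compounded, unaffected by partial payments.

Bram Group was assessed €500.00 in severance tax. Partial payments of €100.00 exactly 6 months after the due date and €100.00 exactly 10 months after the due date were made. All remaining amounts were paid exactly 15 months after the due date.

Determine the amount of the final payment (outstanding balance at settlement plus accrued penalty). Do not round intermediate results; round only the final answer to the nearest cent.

Balance at month 6: €500.0000 × (1 + 0.0135)^6 = €541.8917…
After €100.00 payment: €541.8917… − €100.00 = €441.8917…
Balance at month 10: €441.8917… × (1 + 0.0135)^4 = €466.2415…
After €100.00 payment: €466.2415… − €100.00 = €366.2415…
Balance at month 15: €366.2415… × (1 + 0.0135)^5 = €391.6393…
Penalty: 15 × 2% × €500.00 = €150.00
Final settlement = outstanding balance + penalty = €391.6393… + €150.00 = €541.64

€541.64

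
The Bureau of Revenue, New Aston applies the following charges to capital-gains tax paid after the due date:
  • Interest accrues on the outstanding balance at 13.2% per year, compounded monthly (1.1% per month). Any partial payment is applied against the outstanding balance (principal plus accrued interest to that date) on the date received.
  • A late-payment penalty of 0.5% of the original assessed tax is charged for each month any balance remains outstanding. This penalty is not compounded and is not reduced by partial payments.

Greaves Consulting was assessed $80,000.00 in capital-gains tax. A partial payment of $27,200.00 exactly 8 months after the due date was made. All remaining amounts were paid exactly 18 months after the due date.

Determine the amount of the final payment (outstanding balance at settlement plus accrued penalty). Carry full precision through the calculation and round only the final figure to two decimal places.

Balance at month 8: $80,000.0000 × (1 + 0.011)^8 = $87,317.0856…
After $27,200.00 payment: $87,317.0856… − $27,200.00 = $60,117.0856…
Balance at month 18: $60,117.0856… × (1 + 0.011)^10 = $67,067.0917…
Penalty: 18 × 0.5% × $80,000.00 = $7,200.00
Final settlement = outstanding balance + penalty = $67,067.0917… + $7,200.00 = $74,267.09

$74,267.09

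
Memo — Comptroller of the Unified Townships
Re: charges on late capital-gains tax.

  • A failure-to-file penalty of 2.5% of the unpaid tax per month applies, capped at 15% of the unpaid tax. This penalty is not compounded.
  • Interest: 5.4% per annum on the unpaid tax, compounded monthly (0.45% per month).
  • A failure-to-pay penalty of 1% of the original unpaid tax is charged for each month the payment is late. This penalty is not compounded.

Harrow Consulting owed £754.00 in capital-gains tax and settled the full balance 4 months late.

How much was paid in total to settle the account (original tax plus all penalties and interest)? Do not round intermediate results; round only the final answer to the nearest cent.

£873.22

Failure-to-file: 4 × 2.5% × £754.00 = £75.40 (under the 15% cap)
Failure-to-pay penalty = 1% × £754.00 × 4 mo = £30.16
Interest: £754.00 × ((1 + 0.0045)^4 − 1) = £754.00 × 0.0181219… = £13.6639…
Total = £754.00 + £105.5600 + £13.6639… = £873.22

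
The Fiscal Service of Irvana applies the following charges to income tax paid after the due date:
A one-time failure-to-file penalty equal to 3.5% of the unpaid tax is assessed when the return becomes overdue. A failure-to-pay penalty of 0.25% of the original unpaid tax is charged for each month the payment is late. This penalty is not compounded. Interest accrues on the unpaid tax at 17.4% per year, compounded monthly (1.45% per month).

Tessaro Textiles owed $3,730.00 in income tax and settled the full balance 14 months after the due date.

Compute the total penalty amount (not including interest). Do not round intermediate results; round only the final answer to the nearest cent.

Failure-to-file penalty: 3.5% × $3,730.00 = $130.55
Failure-to-pay penalty: 14 × 0.25% × $3,730.00 = $130.55
Total penalty = $130.55 + $130.55 = $261.10

$261.10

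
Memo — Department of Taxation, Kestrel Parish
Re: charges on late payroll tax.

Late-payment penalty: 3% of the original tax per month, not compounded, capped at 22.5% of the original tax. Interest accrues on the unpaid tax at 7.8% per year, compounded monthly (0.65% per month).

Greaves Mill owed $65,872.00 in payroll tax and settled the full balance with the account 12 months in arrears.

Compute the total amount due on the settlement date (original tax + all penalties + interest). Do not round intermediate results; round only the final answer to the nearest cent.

Penalty (uncapped): 12 × 3% × $65,872.00 = $23,713.92; cap = 22.5% × $65,872.00 = $14,821.20 → penalty = $14,821.20
Interest: $65,872.00 × ((1 + 0.0065)^12 − 1) = $65,872.00 × 0.0808498… = $5,325.7387…
Total = $65,872.00 + $14,821.2000 + $5,325.7387… = $86,018.94

$86,018.94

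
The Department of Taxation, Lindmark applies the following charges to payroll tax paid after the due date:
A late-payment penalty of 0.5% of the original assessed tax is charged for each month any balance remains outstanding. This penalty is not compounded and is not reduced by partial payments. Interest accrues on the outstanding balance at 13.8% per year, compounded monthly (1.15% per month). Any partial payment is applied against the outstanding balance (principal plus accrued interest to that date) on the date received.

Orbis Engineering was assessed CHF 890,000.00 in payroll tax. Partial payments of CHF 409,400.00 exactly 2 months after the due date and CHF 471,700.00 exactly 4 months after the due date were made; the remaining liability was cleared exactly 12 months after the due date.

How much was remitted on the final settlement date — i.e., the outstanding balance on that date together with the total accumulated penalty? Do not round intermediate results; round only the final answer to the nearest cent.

CHF 98,416.46

Balance at month 2: CHF 890,000.0000 × (1 + 0.0115)^2 = CHF 910,587.7025
After CHF 409,400.00 payment: CHF 910,587.7025 − CHF 409,400.00 = CHF 501,187.7025
Balance at month 4: CHF 501,187.7025 × (1 + 0.0115)^2 = CHF 512,781.3017…
After CHF 471,700.00 payment: CHF 512,781.3017… − CHF 471,700.00 = CHF 41,081.3017…
Balance at month 12: CHF 41,081.3017… × (1 + 0.0115)^8 = CHF 45,016.4552…
Penalty: 12 × 0.5% × CHF 890,000.00 = CHF 53,400.00
Final settlement = outstanding balance + penalty = CHF 45,016.4552… + CHF 53,400.00 = CHF 98,416.46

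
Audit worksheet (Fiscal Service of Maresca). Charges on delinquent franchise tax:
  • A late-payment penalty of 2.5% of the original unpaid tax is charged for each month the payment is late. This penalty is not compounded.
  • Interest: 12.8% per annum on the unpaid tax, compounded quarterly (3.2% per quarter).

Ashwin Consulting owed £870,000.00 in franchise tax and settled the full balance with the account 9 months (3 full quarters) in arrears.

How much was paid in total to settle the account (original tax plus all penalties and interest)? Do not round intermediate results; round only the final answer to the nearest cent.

£1,151,971.15

Late-payment penalty: 9 × 2.5% × £870,000.00 = £195,750.00
Interest: £870,000.00 × ((1 + 0.032)^3 − 1) = £870,000.00 × 0.0991048… = £86,221.1482…
Total = £870,000.00 + £195,750.0000 + £86,221.1482… = £1,151,971.15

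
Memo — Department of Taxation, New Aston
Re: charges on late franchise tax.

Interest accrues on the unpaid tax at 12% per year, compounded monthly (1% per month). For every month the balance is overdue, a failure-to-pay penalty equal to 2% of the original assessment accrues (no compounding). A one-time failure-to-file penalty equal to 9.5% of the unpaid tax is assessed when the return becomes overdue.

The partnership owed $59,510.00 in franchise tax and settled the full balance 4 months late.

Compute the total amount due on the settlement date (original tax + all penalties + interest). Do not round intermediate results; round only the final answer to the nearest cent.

Failure-to-file penalty: 9.5% × $59,510.00 = $5,653.45
Failure-to-pay penalty: 4 × 2% × $59,510.00 = $4,760.80
Interest: $59,510.00 × ((1 + 0.01)^4 − 1) = $59,510.00 × 0.0406040… = $2,416.3446…
Total = $59,510.00 + $10,414.2500 + $2,416.3446… = $72,340.59

$72,340.59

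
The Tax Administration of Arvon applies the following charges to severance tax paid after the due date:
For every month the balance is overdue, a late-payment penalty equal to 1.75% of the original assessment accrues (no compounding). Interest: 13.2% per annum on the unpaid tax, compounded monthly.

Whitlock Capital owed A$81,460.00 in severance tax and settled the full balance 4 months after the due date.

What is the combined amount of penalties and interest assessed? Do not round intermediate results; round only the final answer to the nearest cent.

Late-payment penalty = 1.75% × A$81,460.00 × 4 mo = A$5,702.20
Interest (13.2%/yr ÷ 12 = 1.1%/month): A$81,460.00 × ((1 + 0.011)^4 − 1) = A$3,643.8148…
Penalties + interest = A$5,702.2000 + A$3,643.8148… = A$9,346.01

A$9,346.01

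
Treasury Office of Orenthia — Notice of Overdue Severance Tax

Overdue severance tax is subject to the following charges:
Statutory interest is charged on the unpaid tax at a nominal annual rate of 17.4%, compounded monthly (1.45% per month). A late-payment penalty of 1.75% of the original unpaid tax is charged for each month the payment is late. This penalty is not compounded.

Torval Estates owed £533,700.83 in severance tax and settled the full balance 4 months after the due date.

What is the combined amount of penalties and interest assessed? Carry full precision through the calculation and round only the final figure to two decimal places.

£68,993.50

Late-payment penalty = 1.75% × £533,700.83 × 4 mo = £37,359.06…
Interest: £533,700.83 × ((1 + 0.0145)^4 − 1) = £533,700.83 × 0.0592737… = £31,634.4435…
Penalties + interest = £37,359.0581 + £31,634.4435… = £68,993.50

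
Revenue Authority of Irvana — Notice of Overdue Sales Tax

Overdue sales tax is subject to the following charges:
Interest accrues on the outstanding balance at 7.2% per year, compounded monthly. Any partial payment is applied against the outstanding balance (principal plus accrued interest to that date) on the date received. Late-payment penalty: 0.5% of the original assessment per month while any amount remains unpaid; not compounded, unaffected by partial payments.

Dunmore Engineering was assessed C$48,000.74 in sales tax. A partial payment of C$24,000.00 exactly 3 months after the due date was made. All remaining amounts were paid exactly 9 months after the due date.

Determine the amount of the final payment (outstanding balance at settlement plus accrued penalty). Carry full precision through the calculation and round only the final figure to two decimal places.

Monthly rate = 7.2% ÷ 12 = 0.6%
Balance at month 3: C$48,000.7400 × (1 + 0.006)^3 = C$48,869.9478…
After C$24,000.00 payment: C$48,869.9478… − C$24,000.00 = C$24,869.9478…
Balance at month 9: C$24,869.9478… × (1 + 0.006)^6 = C$25,778.8036…
Penalty: 9 × 0.5% × C$48,000.74 = C$2,160.03…
Final settlement = outstanding balance + penalty = C$25,778.8036… + C$2,160.03… = C$27,938.84

C$27,938.84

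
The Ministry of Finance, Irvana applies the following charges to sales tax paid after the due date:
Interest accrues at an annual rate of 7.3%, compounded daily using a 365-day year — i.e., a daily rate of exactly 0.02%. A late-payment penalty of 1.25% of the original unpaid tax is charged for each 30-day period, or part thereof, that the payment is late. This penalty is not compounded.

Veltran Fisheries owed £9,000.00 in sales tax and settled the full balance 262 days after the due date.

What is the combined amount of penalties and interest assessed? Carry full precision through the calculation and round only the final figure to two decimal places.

Penalty periods: ⌈262/30⌉ = 9; penalty = 9 × 1.25% × £9,000.00 = £1,012.50
Interest: £9,000.00 × ((1 + 0.0002)^262 − 1) = £9,000.00 × 0.05379166… = £484.1249…
Penalties + interest = £1,012.5000 + £484.1249… = £1,496.62

£1,496.62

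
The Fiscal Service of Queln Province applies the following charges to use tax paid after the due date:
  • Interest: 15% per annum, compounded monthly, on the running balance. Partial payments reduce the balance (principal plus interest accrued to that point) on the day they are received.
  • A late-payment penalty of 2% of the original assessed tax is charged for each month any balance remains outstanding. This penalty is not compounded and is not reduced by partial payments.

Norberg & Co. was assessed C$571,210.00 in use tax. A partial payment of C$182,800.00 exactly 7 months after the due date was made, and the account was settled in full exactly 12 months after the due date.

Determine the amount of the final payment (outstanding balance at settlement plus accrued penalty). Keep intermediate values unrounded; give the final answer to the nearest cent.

Monthly rate = 15% ÷ 12 = 1.25%
Balance at month 7: C$571,210.0000 × (1 + 0.0125)^7 = C$623,104.6971…
After C$182,800.00 payment: C$623,104.6971… − C$182,800.00 = C$440,304.6971…
Balance at month 12: C$440,304.6971… × (1 + 0.0125)^5 = C$468,520.3704…
Penalty: 12 × 2% × C$571,210.00 = C$137,090.40
Final settlement = outstanding balance + penalty = C$468,520.3704… + C$137,090.40 = C$605,610.77

C$605,610.77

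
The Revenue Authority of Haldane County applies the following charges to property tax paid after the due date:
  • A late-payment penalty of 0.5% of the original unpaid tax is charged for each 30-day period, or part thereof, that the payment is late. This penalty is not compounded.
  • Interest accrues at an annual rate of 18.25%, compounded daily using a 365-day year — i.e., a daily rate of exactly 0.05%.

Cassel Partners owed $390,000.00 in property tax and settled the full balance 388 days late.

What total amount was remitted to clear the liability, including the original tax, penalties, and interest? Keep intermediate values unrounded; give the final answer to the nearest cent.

Penalty periods: ⌈388/30⌉ = 13; penalty = 13 × 0.5% × $390,000.00 = $25,350.00
Interest: $390,000.00 × ((1 + 0.0005)^388 − 1) = $390,000.00 × 0.21403742… = $83,474.5939…
Total = $390,000.00 + $25,350.0000 + $83,474.5939… = $498,824.59

$498,824.59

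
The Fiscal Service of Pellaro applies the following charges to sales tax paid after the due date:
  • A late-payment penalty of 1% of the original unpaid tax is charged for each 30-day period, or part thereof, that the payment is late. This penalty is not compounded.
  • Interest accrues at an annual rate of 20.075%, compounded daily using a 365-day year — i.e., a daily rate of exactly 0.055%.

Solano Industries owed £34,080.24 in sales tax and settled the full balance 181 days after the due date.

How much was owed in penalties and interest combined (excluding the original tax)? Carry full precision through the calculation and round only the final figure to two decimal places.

£5,951.89

Penalty periods: ⌈181/30⌉ = 7; penalty = 7 × 1% × £34,080.24 = £2,385.62…
Interest: £34,080.24 × ((1 + 0.00055)^181 − 1) = £34,080.24 × 0.10464347… = £3,566.2747…
Penalties + interest = £2,385.6168 + £3,566.2747… = £5,951.89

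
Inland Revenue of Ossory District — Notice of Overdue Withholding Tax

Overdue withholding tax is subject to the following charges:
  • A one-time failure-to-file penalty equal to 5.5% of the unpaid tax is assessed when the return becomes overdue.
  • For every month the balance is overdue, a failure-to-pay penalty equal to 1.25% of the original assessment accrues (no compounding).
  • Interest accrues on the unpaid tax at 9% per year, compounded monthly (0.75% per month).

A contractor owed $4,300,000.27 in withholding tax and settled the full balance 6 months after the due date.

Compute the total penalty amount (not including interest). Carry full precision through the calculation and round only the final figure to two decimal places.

Failure-to-file penalty: 5.5% × $4,300,000.27 = $236,500.01…
Failure-to-pay penalty = 1.25% × $4,300,000.27 × 6 mo = $322,500.02…
Total penalty = $236,500.01… + $322,500.02… = $559,000.04

$559,000.04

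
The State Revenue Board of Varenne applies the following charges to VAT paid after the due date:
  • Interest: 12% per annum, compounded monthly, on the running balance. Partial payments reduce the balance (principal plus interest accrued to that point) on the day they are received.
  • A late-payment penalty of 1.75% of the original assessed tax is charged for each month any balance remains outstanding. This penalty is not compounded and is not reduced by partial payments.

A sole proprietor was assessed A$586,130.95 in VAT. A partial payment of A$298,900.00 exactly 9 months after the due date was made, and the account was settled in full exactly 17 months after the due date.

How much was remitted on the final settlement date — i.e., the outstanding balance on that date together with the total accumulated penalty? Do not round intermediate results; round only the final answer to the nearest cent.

Monthly rate = 12% ÷ 12 = 1%
Balance at month 9: A$586,130.9500 × (1 + 0.01)^9 = A$641,042.7879…
After A$298,900.00 payment: A$641,042.7879… − A$298,900.00 = A$342,142.7879…
Balance at month 17: A$342,142.7879… × (1 + 0.01)^8 = A$370,491.6121…
Penalty: 17 × 1.75% × A$586,130.95 = A$174,373.96…
Final settlement = outstanding balance + penalty = A$370,491.6121… + A$174,373.96… = A$544,865.57

A$544,865.57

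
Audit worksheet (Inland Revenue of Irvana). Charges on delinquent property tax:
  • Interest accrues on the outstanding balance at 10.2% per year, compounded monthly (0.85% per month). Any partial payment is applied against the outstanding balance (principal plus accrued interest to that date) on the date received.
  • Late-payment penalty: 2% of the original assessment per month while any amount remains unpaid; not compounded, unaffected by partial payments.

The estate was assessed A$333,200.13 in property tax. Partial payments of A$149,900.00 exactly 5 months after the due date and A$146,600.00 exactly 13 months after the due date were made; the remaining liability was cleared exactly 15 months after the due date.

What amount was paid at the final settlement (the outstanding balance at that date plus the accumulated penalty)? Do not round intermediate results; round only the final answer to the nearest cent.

A$166,023.58

Balance at month 5: A$333,200.1300 × (1 + 0.0085)^5 = A$347,603.9276…
After A$149,900.00 payment: A$347,603.9276… − A$149,900.00 = A$197,703.9276…
Balance at month 13: A$197,703.9276… × (1 + 0.0085)^8 = A$211,554.6217…
After A$146,600.00 payment: A$211,554.6217… − A$146,600.00 = A$64,954.6217…
Balance at month 15: A$64,954.6217… × (1 + 0.0085)^2 = A$66,063.5432…
Penalty: 15 × 2% × A$333,200.13 = A$99,960.04…
Final settlement = outstanding balance + penalty = A$66,063.5432… + A$99,960.04… = A$166,023.58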